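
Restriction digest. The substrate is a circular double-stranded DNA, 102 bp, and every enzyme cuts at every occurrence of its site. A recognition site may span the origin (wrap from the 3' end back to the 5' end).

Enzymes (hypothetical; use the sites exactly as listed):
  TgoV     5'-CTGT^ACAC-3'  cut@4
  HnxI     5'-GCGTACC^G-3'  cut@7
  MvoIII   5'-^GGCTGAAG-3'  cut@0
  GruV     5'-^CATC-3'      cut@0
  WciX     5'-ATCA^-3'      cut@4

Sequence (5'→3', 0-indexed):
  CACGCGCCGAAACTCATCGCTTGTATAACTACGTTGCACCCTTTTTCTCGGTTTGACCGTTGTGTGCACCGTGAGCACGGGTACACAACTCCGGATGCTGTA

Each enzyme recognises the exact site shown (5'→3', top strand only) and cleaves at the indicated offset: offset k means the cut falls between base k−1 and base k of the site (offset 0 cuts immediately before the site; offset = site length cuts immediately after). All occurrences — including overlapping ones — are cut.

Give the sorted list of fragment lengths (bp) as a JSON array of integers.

Scan for sites:
  TgoV (CTGTACAC, off=4): starts [97] → cuts [101]
  HnxI (GCGTACCG, off=7): no sites
  MvoIII (GGCTGAAG, off=0): no sites
  GruV (CATC, off=0): starts [14] → cuts [14]
  WciX (ATCA, off=4): no sites

All cut coordinates (distinct, sorted): [14, 101]

Fragment lengths:
  14→101: 87 bp
  101→14 (wrap): 102-101+14 = 15 bp

[15,87]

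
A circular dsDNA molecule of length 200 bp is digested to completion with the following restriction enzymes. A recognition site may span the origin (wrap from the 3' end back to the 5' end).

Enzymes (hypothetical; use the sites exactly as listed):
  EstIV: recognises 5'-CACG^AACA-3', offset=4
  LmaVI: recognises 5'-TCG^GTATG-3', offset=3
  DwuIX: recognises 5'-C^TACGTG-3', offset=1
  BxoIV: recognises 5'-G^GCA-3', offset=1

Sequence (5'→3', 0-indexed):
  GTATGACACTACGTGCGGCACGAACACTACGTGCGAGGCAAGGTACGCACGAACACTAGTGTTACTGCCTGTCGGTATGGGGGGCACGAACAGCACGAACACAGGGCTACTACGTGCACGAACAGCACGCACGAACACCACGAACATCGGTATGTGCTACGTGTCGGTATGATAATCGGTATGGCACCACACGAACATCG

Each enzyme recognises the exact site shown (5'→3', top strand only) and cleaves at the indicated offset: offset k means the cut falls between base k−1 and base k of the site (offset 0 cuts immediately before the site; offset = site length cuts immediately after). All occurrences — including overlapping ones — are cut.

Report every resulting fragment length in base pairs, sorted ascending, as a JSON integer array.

[5,5,5,5,7,7,8,8,9,9,9,9,9,10,10,10,12,13,13,14,23]

Scan for sites:
  EstIV CACGAACA/4: at [18, 47, 84, 93, 116, 129, 138, 189] ⇒ [22, 51, 88, 97, 120, 133, 142, 193]
  LmaVI TCGGTATG/3: at [71, 146, 163, 175, 197] ⇒ [0, 74, 149, 166, 178]
  DwuIX CTACGTG/1: at [8, 26, 109, 156] ⇒ [9, 27, 110, 157]
  BxoIV GGCA/1: at [16, 36, 82, 182] ⇒ [17, 37, 83, 183]

All cut coordinates (distinct, sorted): [0, 9, 17, 22, 27, 37, 51, 74, 83, 88, 97, 110, 120, 133, 142, 149, 157, 166, 178, 183, 193]

Fragment lengths:
  0→9: 9 bp
  9→17: 8 bp
  17→22: 5 bp
  22→27: 5 bp
  27→37: 10 bp
  37→51: 14 bp
  51→74: 23 bp
  74→83: 9 bp
  83→88: 5 bp
  88→97: 9 bp
  97→110: 13 bp
  110→120: 10 bp
  120→133: 13 bp
  133→142: 9 bp
  142→149: 7 bp
  149→157: 8 bp
  157→166: 9 bp
  166→178: 12 bp
  178→183: 5 bp
  183→193: 10 bp
  193→0 (wrap): 200-193+0 = 7 bp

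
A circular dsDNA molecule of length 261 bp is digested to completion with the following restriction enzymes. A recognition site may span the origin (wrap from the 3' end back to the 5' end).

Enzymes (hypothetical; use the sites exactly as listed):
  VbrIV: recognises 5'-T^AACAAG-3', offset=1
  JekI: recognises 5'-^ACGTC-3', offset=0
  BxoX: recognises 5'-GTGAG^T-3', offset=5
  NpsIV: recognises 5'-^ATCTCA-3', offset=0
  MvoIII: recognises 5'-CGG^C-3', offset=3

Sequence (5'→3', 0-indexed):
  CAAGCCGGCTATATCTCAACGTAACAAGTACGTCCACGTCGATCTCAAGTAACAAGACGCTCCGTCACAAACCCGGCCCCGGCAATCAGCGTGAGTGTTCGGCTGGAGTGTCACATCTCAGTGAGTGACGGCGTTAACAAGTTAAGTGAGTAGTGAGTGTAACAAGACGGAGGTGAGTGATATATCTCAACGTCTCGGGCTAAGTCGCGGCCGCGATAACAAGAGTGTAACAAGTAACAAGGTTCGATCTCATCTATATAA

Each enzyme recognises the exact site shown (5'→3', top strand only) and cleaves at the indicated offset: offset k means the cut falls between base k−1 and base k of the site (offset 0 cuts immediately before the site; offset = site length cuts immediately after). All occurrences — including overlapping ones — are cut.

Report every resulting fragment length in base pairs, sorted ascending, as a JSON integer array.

Site scan:
  VbrIV TAACAAG/1: at [21, 49, 134, 159, 216, 227, 234, 258] ⇒ [22, 50, 135, 160, 217, 228, 235, 259]
  JekI ACGTC/0: at [29, 35, 189] ⇒ [29, 35, 189]
  BxoX GTGAGT/5: at [90, 120, 145, 152, 172] ⇒ [95, 125, 150, 157, 177]
  NpsIV ATCTCA/0: at [12, 41, 114, 183, 246] ⇒ [12, 41, 114, 183, 246]
  MvoIII CGGC/3: at [5, 73, 79, 99, 128, 207] ⇒ [8, 76, 82, 102, 131, 210]

All cut coordinates (distinct, sorted): [8, 12, 22, 29, 35, 41, 50, 76, 82, 95, 102, 114, 125, 131, 135, 150, 157, 160, 177, 183, 189, 210, 217, 228, 235, 246, 259]

Fragments:
  8→12: 4 bp
  12→22: 10 bp
  22→29: 7 bp
  29→35: 6 bp
  35→41: 6 bp
  41→50: 9 bp
  50→76: 26 bp
  76→82: 6 bp
  82→95: 13 bp
  95→102: 7 bp
  102→114: 12 bp
  114→125: 11 bp
  125→131: 6 bp
  131→135: 4 bp
  135→150: 15 bp
  150→157: 7 bp
  157→160: 3 bp
  160→177: 17 bp
  177→183: 6 bp
  183→189: 6 bp
  189→210: 21 bp
  210→217: 7 bp
  217→228: 11 bp
  228→235: 7 bp
  235→246: 11 bp
  246→259: 13 bp
  259→8 (wrap): 261-259+8 = 10 bp

[3,4,4,6,6,6,6,6,6,7,7,7,7,7,9,10,10,11,11,11,12,13,13,15,17,21,26]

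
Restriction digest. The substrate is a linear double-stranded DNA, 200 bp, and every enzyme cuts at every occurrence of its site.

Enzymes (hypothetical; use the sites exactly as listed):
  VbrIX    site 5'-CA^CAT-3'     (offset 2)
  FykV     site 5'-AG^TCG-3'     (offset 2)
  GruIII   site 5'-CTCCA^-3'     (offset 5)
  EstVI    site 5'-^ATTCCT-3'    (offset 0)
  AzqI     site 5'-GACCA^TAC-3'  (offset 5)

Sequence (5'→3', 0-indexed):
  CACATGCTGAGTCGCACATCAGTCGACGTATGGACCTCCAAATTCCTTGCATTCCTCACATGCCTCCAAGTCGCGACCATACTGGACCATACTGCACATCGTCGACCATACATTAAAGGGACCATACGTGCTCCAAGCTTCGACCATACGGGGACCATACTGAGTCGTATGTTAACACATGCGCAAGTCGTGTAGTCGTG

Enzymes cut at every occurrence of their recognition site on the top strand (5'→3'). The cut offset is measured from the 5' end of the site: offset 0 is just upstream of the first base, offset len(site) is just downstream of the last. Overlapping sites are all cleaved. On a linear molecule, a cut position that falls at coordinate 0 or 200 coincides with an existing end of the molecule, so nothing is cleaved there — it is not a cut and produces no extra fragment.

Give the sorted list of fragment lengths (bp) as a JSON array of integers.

[1,2,2,5,5,6,7,7,8,8,9,9,9,10,10,10,11,11,11,12,13,16,18]

Site scan:
  VbrIX CACAT/2: at [0, 14, 56, 94, 175] ⇒ [2, 16, 58, 96, 177]
  FykV AGTCG/2: at [9, 20, 68, 162, 185, 193] ⇒ [11, 22, 70, 164, 187, 195]
  GruIII CTCCA/5: at [35, 63, 130] ⇒ [40, 68, 135]
  EstVI ATTCCT/0: at [41, 50] ⇒ [41, 50]
  AzqI GACCATAC/5: at [74, 84, 103, 119, 141, 152] ⇒ [79, 89, 108, 124, 146, 157]

All cut coordinates (distinct, sorted): [2, 11, 16, 22, 40, 41, 50, 58, 68, 70, 79, 89, 96, 108, 124, 135, 146, 157, 164, 177, 187, 195]

Fragment lengths:
  [0,2): 2 bp
  [2,11): 9 bp
  [11,16): 5 bp
  [16,22): 6 bp
  [22,40): 18 bp
  [40,41): 1 bp
  [41,50): 9 bp
  [50,58): 8 bp
  [58,68): 10 bp
  [68,70): 2 bp
  [70,79): 9 bp
  [79,89): 10 bp
  [89,96): 7 bp
  [96,108): 12 bp
  [108,124): 16 bp
  [124,135): 11 bp
  [135,146): 11 bp
  [146,157): 11 bp
  [157,164): 7 bp
  [164,177): 13 bp
  [177,187): 10 bp
  [187,195): 8 bp
  [195,200): 5 bp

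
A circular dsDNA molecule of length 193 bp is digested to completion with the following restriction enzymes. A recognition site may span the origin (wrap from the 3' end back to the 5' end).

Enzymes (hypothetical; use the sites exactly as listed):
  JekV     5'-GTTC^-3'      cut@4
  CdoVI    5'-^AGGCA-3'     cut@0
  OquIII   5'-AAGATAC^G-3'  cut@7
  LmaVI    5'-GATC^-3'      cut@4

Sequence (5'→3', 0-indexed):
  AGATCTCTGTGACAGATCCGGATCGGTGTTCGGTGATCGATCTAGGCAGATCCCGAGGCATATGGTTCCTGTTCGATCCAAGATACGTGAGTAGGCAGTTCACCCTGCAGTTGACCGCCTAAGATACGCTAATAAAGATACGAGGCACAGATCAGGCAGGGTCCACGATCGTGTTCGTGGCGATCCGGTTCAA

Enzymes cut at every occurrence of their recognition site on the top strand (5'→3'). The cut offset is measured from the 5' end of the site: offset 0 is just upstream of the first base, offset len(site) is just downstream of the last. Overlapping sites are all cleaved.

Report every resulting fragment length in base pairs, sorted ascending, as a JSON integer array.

Site scan:
  JekV (GTTC, off=4): starts [27, 64, 70, 97, 172, 187] → cuts [31, 68, 74, 101, 176, 191]
  CdoVI (AGGCA, off=0): starts [43, 55, 92, 142, 153] → cuts [43, 55, 92, 142, 153]
  OquIII (AAGATACG, off=7): starts [79, 120, 134] → cuts [86, 127, 141]
  LmaVI (GATC, off=4): starts [1, 14, 20, 34, 38, 48, 74, 149, 166, 181] → cuts [5, 18, 24, 38, 42, 52, 78, 153, 170, 185]

All cut coordinates (distinct, sorted): [5, 18, 24, 31, 38, 42, 43, 52, 55, 68, 74, 78, 86, 92, 101, 127, 141, 142, 153, 170, 176, 185, 191]

Fragments:
  5→18: 13 bp
  18→24: 6 bp
  24→31: 7 bp
  31→38: 7 bp
  38→42: 4 bp
  42→43: 1 bp
  43→52: 9 bp
  52→55: 3 bp
  55→68: 13 bp
  68→74: 6 bp
  74→78: 4 bp
  78→86: 8 bp
  86→92: 6 bp
  92→101: 9 bp
  101→127: 26 bp
  127→141: 14 bp
  141→142: 1 bp
  142→153: 11 bp
  153→170: 17 bp
  170→176: 6 bp
  176→185: 9 bp
  185→191: 6 bp
  191→5 (wrap): 193-191+5 = 7 bp

[1,1,3,4,4,6,6,6,6,6,7,7,7,8,9,9,9,11,13,13,14,17,26]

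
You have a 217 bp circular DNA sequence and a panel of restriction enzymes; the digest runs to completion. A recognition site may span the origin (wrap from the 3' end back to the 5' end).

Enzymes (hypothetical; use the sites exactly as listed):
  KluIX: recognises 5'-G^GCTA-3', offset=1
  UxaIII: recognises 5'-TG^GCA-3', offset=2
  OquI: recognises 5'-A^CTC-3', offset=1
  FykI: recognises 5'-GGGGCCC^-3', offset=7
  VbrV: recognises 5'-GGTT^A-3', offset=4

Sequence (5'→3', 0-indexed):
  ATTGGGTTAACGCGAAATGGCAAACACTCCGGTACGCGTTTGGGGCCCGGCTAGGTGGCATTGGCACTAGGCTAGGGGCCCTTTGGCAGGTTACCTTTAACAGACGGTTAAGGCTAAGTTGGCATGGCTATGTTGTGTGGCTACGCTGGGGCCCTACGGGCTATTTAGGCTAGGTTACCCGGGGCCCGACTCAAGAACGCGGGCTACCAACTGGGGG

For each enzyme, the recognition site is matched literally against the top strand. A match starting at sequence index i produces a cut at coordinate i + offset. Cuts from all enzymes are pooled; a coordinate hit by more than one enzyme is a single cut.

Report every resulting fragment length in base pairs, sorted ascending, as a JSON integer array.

Per-enzyme occurrences:
  KluIX (GGCTA, off=1): starts [48, 69, 111, 125, 138, 158, 167, 201] → cuts [49, 70, 112, 126, 139, 159, 168, 202]
  UxaIII (TGGCA, off=2): starts [17, 55, 61, 83, 119] → cuts [19, 57, 63, 85, 121]
  OquI (ACTC, off=1): starts [25, 188] → cuts [26, 189]
  FykI (GGGGCCC, off=7): starts [41, 74, 147, 180] → cuts [48, 81, 154, 187]
  VbrV (GGTTA, off=4): starts [4, 88, 105, 172] → cuts [8, 92, 109, 176]

All cut coordinates (distinct, sorted): [8, 19, 26, 48, 49, 57, 63, 70, 81, 85, 92, 109, 112, 121, 126, 139, 154, 159, 168, 176, 187, 189, 202]

Fragment lengths:
  8→19: 11 bp
  19→26: 7 bp
  26→48: 22 bp
  48→49: 1 bp
  49→57: 8 bp
  57→63: 6 bp
  63→70: 7 bp
  70→81: 11 bp
  81→85: 4 bp
  85→92: 7 bp
  92→109: 17 bp
  109→112: 3 bp
  112→121: 9 bp
  121→126: 5 bp
  126→139: 13 bp
  139→154: 15 bp
  154→159: 5 bp
  159→168: 9 bp
  168→176: 8 bp
  176→187: 11 bp
  187→189: 2 bp
  189→202: 13 bp
  202→8 (wrap): 217-202+8 = 23 bp

[1,2,3,4,5,5,6,7,7,7,8,8,9,9,11,11,11,13,13,15,17,22,23]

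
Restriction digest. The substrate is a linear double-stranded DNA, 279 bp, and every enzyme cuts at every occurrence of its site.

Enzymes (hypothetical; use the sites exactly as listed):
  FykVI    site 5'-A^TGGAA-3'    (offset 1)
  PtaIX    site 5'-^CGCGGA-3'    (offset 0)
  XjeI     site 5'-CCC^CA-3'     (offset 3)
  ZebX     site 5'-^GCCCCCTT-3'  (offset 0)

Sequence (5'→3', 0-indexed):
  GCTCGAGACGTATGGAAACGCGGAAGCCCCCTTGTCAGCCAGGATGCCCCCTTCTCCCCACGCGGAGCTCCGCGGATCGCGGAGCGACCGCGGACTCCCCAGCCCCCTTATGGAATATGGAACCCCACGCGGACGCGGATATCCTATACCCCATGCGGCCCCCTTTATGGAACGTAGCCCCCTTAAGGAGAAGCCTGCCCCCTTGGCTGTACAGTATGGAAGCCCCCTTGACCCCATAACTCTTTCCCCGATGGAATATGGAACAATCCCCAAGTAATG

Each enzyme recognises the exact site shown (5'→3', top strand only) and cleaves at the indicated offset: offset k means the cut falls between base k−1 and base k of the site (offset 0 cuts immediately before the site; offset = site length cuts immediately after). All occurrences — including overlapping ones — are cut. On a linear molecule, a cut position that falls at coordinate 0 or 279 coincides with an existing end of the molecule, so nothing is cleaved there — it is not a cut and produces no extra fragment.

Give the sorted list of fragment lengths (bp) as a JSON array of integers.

Scan for sites:
  FykVI ATGGAA/1: at [11, 109, 116, 166, 215, 250, 257] ⇒ [12, 110, 117, 167, 216, 251, 258]
  PtaIX CGCGGA/0: at [18, 60, 70, 77, 88, 127, 133] ⇒ [18, 60, 70, 77, 88, 127, 133]
  XjeI CCCCA/3: at [55, 96, 122, 148, 231, 267] ⇒ [58, 99, 125, 151, 234, 270]
  ZebX GCCCCCTT/0: at [25, 45, 101, 157, 176, 196, 221] ⇒ [25, 45, 101, 157, 176, 196, 221]

All cut coordinates (distinct, sorted): [12, 18, 25, 45, 58, 60, 70, 77, 88, 99, 101, 110, 117, 125, 127, 133, 151, 157, 167, 176, 196, 216, 221, 234, 251, 258, 270]

Fragment lengths:
  [0,12): 12 bp
  [12,18): 6 bp
  [18,25): 7 bp
  [25,45): 20 bp
  [45,58): 13 bp
  [58,60): 2 bp
  [60,70): 10 bp
  [70,77): 7 bp
  [77,88): 11 bp
  [88,99): 11 bp
  [99,101): 2 bp
  [101,110): 9 bp
  [110,117): 7 bp
  [117,125): 8 bp
  [125,127): 2 bp
  [127,133): 6 bp
  [133,151): 18 bp
  [151,157): 6 bp
  [157,167): 10 bp
  [167,176): 9 bp
  [176,196): 20 bp
  [196,216): 20 bp
  [216,221): 5 bp
  [221,234): 13 bp
  [234,251): 17 bp
  [251,258): 7 bp
  [258,270): 12 bp
  [270,279): 9 bp

[2,2,2,5,6,6,6,7,7,7,7,8,9,9,9,10,10,11,11,12,12,13,13,17,18,20,20,20]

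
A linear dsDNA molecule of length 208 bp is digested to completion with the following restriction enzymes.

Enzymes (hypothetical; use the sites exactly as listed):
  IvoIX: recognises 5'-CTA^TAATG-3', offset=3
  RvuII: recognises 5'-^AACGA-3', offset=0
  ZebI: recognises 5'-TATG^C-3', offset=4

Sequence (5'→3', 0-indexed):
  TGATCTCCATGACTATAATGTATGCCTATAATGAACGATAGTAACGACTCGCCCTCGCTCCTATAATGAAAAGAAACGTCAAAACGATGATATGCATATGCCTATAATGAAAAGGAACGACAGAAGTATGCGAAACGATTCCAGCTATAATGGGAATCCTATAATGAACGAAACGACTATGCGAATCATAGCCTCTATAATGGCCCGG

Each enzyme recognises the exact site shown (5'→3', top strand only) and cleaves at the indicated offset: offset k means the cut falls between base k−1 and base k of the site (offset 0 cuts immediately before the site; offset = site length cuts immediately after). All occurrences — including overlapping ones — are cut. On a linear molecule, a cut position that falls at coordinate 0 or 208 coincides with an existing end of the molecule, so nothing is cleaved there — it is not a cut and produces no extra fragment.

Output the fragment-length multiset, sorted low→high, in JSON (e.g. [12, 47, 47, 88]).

Site scan:
  IvoIX (CTATAATG, off=3): starts [12, 25, 60, 101, 144, 158, 194] → cuts [15, 28, 63, 104, 147, 161, 197]
  RvuII (AACGA, off=0): starts [33, 42, 82, 115, 133, 166, 171] → cuts [33, 42, 82, 115, 133, 166, 171]
  ZebI (TATGC, off=4): starts [20, 90, 96, 126, 177] → cuts [24, 94, 100, 130, 181]

All cut coordinates (distinct, sorted): [15, 24, 28, 33, 42, 63, 82, 94, 100, 104, 115, 130, 133, 147, 161, 166, 171, 181, 197]

Fragments:
  [0,15): 15 bp
  [15,24): 9 bp
  [24,28): 4 bp
  [28,33): 5 bp
  [33,42): 9 bp
  [42,63): 21 bp
  [63,82): 19 bp
  [82,94): 12 bp
  [94,100): 6 bp
  [100,104): 4 bp
  [104,115): 11 bp
  [115,130): 15 bp
  [130,133): 3 bp
  [133,147): 14 bp
  [147,161): 14 bp
  [161,166): 5 bp
  [166,171): 5 bp
  [171,181): 10 bp
  [181,197): 16 bp
  [197,208): 11 bp

[3,4,4,5,5,5,6,9,9,10,11,11,12,14,14,15,15,16,19,21]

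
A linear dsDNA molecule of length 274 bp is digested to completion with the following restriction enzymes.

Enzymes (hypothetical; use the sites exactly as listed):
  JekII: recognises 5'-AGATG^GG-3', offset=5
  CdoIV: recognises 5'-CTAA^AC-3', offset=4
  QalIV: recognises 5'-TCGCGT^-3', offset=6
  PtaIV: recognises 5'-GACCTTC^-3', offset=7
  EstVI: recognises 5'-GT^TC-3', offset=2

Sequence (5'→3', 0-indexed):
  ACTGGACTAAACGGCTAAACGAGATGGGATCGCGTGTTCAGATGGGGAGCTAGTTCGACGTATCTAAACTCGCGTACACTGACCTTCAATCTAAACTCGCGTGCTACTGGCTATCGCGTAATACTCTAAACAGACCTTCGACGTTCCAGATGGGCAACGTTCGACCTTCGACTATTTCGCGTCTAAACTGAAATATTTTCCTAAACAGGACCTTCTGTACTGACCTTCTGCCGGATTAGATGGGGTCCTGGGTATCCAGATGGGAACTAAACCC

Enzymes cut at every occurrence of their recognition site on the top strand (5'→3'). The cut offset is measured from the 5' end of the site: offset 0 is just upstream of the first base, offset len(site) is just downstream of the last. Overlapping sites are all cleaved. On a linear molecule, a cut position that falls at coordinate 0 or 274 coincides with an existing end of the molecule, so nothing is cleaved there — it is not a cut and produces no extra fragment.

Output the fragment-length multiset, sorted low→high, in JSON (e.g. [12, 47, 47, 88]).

[2,4,4,5,7,7,8,8,8,8,8,8,8,9,9,10,10,10,10,11,12,13,13,13,14,17,18,20]

Per-enzyme occurrences:
  JekII (AGATGGG, off=5): starts [21, 39, 147, 237, 257] → cuts [26, 44, 152, 242, 262]
  CdoIV (CTAAAC, off=4): starts [6, 14, 63, 90, 125, 182, 200, 266] → cuts [10, 18, 67, 94, 129, 186, 204, 270]
  QalIV (TCGCGT, off=6): starts [29, 69, 96, 113, 176] → cuts [35, 75, 102, 119, 182]
  PtaIV (GACCTTC, off=7): starts [80, 132, 162, 208, 221] → cuts [87, 139, 169, 215, 228]
  EstVI (GTTC, off=2): starts [35, 52, 142, 158] → cuts [37, 54, 144, 160]

All cut coordinates (distinct, sorted): [10, 18, 26, 35, 37, 44, 54, 67, 75, 87, 94, 102, 119, 129, 139, 144, 152, 160, 169, 182, 186, 204, 215, 228, 242, 262, 270]

Fragment lengths:
  [0,10): 10 bp
  [10,18): 8 bp
  [18,26): 8 bp
  [26,35): 9 bp
  [35,37): 2 bp
  [37,44): 7 bp
  [44,54): 10 bp
  [54,67): 13 bp
  [67,75): 8 bp
  [75,87): 12 bp
  [87,94): 7 bp
  [94,102): 8 bp
  [102,119): 17 bp
  [119,129): 10 bp
  [129,139): 10 bp
  [139,144): 5 bp
  [144,152): 8 bp
  [152,160): 8 bp
  [160,169): 9 bp
  [169,182): 13 bp
  [182,186): 4 bp
  [186,204): 18 bp
  [204,215): 11 bp
  [215,228): 13 bp
  [228,242): 14 bp
  [242,262): 20 bp
  [262,270): 8 bp
  [270,274): 4 bp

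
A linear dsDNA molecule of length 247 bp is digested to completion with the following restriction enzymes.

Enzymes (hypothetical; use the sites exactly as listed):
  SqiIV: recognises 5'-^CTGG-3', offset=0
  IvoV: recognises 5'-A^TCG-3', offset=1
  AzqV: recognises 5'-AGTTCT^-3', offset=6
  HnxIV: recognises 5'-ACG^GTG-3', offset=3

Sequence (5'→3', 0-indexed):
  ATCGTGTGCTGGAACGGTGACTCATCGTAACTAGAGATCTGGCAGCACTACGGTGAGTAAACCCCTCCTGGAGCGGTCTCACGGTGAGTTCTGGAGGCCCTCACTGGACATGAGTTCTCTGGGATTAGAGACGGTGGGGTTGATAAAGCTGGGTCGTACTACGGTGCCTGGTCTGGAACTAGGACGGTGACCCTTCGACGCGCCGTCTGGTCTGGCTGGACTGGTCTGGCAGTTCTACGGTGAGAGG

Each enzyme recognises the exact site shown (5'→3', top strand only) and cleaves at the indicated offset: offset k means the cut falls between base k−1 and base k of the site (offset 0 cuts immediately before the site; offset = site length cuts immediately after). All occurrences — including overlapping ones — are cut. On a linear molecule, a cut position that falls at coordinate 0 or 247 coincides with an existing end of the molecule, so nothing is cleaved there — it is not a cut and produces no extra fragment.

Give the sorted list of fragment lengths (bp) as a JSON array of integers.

Scan for sites:
  SqiIV CTGG/0: at [8, 38, 67, 90, 103, 118, 148, 167, 172, 206, 211, 215, 220, 225] ⇒ [8, 38, 67, 90, 103, 118, 148, 167, 172, 206, 211, 215, 220, 225]
  IvoV ATCG/1: at [0, 23] ⇒ [1, 24]
  AzqV AGTTCT/6: at [86, 112, 230] ⇒ [92, 118, 236]
  HnxIV ACGGTG/3: at [13, 49, 80, 130, 160, 183, 236] ⇒ [16, 52, 83, 133, 163, 186, 239]

All cut coordinates (distinct, sorted): [1, 8, 16, 24, 38, 52, 67, 83, 90, 92, 103, 118, 133, 148, 163, 167, 172, 186, 206, 211, 215, 220, 225, 236, 239]

Fragment lengths:
  [0,1): 1 bp
  [1,8): 7 bp
  [8,16): 8 bp
  [16,24): 8 bp
  [24,38): 14 bp
  [38,52): 14 bp
  [52,67): 15 bp
  [67,83): 16 bp
  [83,90): 7 bp
  [90,92): 2 bp
  [92,103): 11 bp
  [103,118): 15 bp
  [118,133): 15 bp
  [133,148): 15 bp
  [148,163): 15 bp
  [163,167): 4 bp
  [167,172): 5 bp
  [172,186): 14 bp
  [186,206): 20 bp
  [206,211): 5 bp
  [211,215): 4 bp
  [215,220): 5 bp
  [220,225): 5 bp
  [225,236): 11 bp
  [236,239): 3 bp
  [239,247): 8 bp

[1,2,3,4,4,5,5,5,5,7,7,8,8,8,11,11,14,14,14,15,15,15,15,15,16,20]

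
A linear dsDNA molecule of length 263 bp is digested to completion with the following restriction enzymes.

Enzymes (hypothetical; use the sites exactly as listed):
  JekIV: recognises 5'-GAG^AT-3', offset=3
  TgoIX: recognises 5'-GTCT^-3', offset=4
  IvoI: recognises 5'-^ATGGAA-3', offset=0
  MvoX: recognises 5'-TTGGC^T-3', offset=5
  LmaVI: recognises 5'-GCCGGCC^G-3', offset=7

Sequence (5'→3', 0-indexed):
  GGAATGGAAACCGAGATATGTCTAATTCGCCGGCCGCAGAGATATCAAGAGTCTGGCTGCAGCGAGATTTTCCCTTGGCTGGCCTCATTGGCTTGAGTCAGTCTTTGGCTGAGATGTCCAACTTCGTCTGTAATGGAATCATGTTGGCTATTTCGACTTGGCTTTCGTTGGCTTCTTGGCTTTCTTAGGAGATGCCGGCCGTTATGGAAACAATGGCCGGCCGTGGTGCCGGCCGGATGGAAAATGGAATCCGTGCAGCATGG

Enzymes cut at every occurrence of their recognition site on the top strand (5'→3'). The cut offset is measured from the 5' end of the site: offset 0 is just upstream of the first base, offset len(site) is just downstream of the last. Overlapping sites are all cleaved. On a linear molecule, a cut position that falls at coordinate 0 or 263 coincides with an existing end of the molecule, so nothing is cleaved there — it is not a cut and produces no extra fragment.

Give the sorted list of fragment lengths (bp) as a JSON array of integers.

Scan for sites:
  JekIV (GAGAT, off=3): starts [12, 38, 63, 110, 188] → cuts [15, 41, 66, 113, 191]
  TgoIX (GTCT, off=4): starts [19, 50, 100, 125] → cuts [23, 54, 104, 129]
  IvoI (ATGGAA, off=0): starts [3, 132, 203, 236, 243] → cuts [3, 132, 203, 236, 243]
  MvoX (TTGGCT, off=5): starts [74, 87, 104, 143, 157, 167, 175] → cuts [79, 92, 109, 148, 162, 172, 180]
  LmaVI (GCCGGCCG, off=7): starts [28, 193, 215, 227] → cuts [35, 200, 222, 234]

All cut coordinates (distinct, sorted): [3, 15, 23, 35, 41, 54, 66, 79, 92, 104, 109, 113, 129, 132, 148, 162, 172, 180, 191, 200, 203, 222, 234, 236, 243]

Fragment lengths:
  [0,3): 3 bp
  [3,15): 12 bp
  [15,23): 8 bp
  [23,35): 12 bp
  [35,41): 6 bp
  [41,54): 13 bp
  [54,66): 12 bp
  [66,79): 13 bp
  [79,92): 13 bp
  [92,104): 12 bp
  [104,109): 5 bp
  [109,113): 4 bp
  [113,129): 16 bp
  [129,132): 3 bp
  [132,148): 16 bp
  [148,162): 14 bp
  [162,172): 10 bp
  [172,180): 8 bp
  [180,191): 11 bp
  [191,200): 9 bp
  [200,203): 3 bp
  [203,222): 19 bp
  [222,234): 12 bp
  [234,236): 2 bp
  [236,243): 7 bp
  [243,263): 20 bp

[2,3,3,3,4,5,6,7,8,8,9,10,11,12,12,12,12,12,13,13,13,14,16,16,19,20]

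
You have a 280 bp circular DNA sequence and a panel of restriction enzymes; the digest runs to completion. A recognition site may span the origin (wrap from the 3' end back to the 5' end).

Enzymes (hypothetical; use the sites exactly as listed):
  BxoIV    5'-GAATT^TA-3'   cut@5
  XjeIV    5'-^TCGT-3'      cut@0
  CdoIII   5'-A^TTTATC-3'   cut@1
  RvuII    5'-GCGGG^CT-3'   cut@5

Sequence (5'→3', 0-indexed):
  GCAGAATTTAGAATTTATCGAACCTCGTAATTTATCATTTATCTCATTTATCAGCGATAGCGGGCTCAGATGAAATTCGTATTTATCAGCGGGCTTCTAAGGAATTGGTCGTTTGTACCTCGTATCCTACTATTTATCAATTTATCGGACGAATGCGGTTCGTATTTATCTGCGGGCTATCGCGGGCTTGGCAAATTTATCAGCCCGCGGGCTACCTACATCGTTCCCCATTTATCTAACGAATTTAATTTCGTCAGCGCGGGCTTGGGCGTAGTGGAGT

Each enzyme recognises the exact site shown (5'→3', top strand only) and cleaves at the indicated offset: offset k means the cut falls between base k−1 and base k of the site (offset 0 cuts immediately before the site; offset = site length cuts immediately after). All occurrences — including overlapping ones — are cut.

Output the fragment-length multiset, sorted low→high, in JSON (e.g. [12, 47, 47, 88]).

Site scan:
  BxoIV (GAATTTA, off=5): starts [3, 10, 240] → cuts [8, 15, 245]
  XjeIV (TCGT, off=0): starts [24, 76, 108, 119, 159, 220, 250] → cuts [24, 76, 108, 119, 159, 220, 250]
  CdoIII (ATTTATC, off=1): starts [12, 29, 36, 45, 80, 131, 139, 163, 194, 229] → cuts [13, 30, 37, 46, 81, 132, 140, 164, 195, 230]
  RvuII (GCGGGCT, off=5): starts [59, 88, 171, 181, 206, 258] → cuts [64, 93, 176, 186, 211, 263]

All cut coordinates (distinct, sorted): [8, 13, 15, 24, 30, 37, 46, 64, 76, 81, 93, 108, 119, 132, 140, 159, 164, 176, 186, 195, 211, 220, 230, 245, 250, 263]

Fragments:
  8→13: 5 bp
  13→15: 2 bp
  15→24: 9 bp
  24→30: 6 bp
  30→37: 7 bp
  37→46: 9 bp
  46→64: 18 bp
  64→76: 12 bp
  76→81: 5 bp
  81→93: 12 bp
  93→108: 15 bp
  108→119: 11 bp
  119→132: 13 bp
  132→140: 8 bp
  140→159: 19 bp
  159→164: 5 bp
  164→176: 12 bp
  176→186: 10 bp
  186→195: 9 bp
  195→211: 16 bp
  211→220: 9 bp
  220→230: 10 bp
  230→245: 15 bp
  245→250: 5 bp
  250→263: 13 bp
  263→8 (wrap): 280-263+8 = 25 bp

[2,5,5,5,5,6,7,8,9,9,9,9,10,10,11,12,12,12,13,13,15,15,16,18,19,25]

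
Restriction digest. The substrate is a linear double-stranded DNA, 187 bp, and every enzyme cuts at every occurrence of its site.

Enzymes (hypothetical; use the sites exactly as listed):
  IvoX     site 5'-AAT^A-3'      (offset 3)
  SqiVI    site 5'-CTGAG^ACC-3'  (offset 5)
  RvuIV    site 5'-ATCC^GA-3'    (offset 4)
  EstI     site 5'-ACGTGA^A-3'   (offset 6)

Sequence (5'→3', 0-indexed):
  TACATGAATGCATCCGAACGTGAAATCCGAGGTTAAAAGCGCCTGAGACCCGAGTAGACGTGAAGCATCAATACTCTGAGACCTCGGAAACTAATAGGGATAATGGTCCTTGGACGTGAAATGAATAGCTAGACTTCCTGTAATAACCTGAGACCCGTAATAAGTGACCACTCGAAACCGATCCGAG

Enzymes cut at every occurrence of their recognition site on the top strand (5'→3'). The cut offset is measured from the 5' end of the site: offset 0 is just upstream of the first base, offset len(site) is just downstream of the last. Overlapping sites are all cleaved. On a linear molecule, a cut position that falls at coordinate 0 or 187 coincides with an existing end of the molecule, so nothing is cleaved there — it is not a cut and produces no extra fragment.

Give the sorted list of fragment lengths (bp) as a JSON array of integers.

[3,5,7,8,8,8,9,9,15,15,16,18,19,23,24]

Site scan:
  IvoX (AATA, off=3): starts [69, 92, 123, 141, 158] → cuts [72, 95, 126, 144, 161]
  SqiVI (CTGAGACC, off=5): starts [42, 75, 147] → cuts [47, 80, 152]
  RvuIV (ATCCGA, off=4): starts [11, 24, 180] → cuts [15, 28, 184]
  EstI (ACGTGAA, off=6): starts [17, 57, 113] → cuts [23, 63, 119]

All cut coordinates (distinct, sorted): [15, 23, 28, 47, 63, 72, 80, 95, 119, 126, 144, 152, 161, 184]

Fragment lengths:
  [0,15): 15 bp
  [15,23): 8 bp
  [23,28): 5 bp
  [28,47): 19 bp
  [47,63): 16 bp
  [63,72): 9 bp
  [72,80): 8 bp
  [80,95): 15 bp
  [95,119): 24 bp
  [119,126): 7 bp
  [126,144): 18 bp
  [144,152): 8 bp
  [152,161): 9 bp
  [161,184): 23 bp
  [184,187): 3 bp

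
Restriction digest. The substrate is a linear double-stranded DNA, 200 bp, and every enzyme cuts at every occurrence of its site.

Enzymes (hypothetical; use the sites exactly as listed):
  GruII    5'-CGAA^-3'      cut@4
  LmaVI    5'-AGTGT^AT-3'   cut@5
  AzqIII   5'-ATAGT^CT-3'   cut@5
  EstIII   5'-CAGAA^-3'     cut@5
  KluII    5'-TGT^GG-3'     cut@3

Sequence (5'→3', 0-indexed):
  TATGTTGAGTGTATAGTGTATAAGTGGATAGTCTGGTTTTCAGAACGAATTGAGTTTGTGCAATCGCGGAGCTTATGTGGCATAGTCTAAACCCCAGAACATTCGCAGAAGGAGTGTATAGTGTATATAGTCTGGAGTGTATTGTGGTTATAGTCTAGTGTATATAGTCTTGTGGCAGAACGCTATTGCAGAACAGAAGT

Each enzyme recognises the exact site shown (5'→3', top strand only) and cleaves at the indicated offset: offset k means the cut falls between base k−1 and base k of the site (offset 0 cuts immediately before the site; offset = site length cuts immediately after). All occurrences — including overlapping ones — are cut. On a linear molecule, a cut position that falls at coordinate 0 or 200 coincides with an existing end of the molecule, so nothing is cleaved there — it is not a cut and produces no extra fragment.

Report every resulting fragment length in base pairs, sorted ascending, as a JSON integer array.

Scan for sites:
  GruII (CGAA, off=4): starts [45] → cuts [49]
  LmaVI (AGTGTAT, off=5): starts [7, 14, 112, 119, 135, 156] → cuts [12, 19, 117, 124, 140, 161]
  AzqIII (ATAGTCT, off=5): starts [27, 81, 126, 149, 163] → cuts [32, 86, 131, 154, 168]
  EstIII (CAGAA, off=5): starts [40, 94, 105, 175, 188, 193] → cuts [45, 99, 110, 180, 193, 198]
  KluII (TGTGG, off=3): starts [75, 142, 170] → cuts [78, 145, 173]

Pooled cuts: [12, 19, 32, 45, 49, 78, 86, 99, 110, 117, 124, 131, 140, 145, 154, 161, 168, 173, 180, 193, 198]

Fragment lengths:
  [0,12): 12 bp
  [12,19): 7 bp
  [19,32): 13 bp
  [32,45): 13 bp
  [45,49): 4 bp
  [49,78): 29 bp
  [78,86): 8 bp
  [86,99): 13 bp
  [99,110): 11 bp
  [110,117): 7 bp
  [117,124): 7 bp
  [124,131): 7 bp
  [131,140): 9 bp
  [140,145): 5 bp
  [145,154): 9 bp
  [154,161): 7 bp
  [161,168): 7 bp
  [168,173): 5 bp
  [173,180): 7 bp
  [180,193): 13 bp
  [193,198): 5 bp
  [198,200): 2 bp

[2,4,5,5,5,7,7,7,7,7,7,7,8,9,9,11,12,13,13,13,13,29]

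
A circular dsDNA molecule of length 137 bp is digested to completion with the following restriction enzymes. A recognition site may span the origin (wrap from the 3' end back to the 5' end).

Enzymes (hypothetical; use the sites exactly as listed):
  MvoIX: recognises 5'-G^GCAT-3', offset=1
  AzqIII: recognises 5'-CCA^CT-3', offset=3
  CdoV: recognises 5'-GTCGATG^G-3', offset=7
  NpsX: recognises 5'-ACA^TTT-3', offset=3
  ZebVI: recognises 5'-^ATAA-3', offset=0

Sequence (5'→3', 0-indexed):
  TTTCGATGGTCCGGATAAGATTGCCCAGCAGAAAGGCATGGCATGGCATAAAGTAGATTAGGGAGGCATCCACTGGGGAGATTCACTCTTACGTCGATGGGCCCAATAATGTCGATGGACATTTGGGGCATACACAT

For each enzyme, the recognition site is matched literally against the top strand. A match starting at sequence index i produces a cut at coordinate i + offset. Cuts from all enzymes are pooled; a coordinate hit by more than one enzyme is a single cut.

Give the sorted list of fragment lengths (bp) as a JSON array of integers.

[2,4,5,5,6,6,7,9,12,15,18,21,27]

Per-enzyme occurrences:
  MvoIX (GGCAT, off=1): starts [34, 39, 44, 64, 126] → cuts [35, 40, 45, 65, 127]
  AzqIII (CCACT, off=3): starts [69] → cuts [72]
  CdoV (GTCGATGG, off=7): starts [92, 110] → cuts [99, 117]
  NpsX (ACATTT, off=3): starts [118, 133] → cuts [121, 136]
  ZebVI (ATAA, off=0): starts [14, 47, 105] → cuts [14, 47, 105]

All cut coordinates (distinct, sorted): [14, 35, 40, 45, 47, 65, 72, 99, 105, 117, 121, 127, 136]

Fragments:
  14→35: 21 bp
  35→40: 5 bp
  40→45: 5 bp
  45→47: 2 bp
  47→65: 18 bp
  65→72: 7 bp
  72→99: 27 bp
  99→105: 6 bp
  105→117: 12 bp
  117→121: 4 bp
  121→127: 6 bp
  127→136: 9 bp
  136→14 (wrap): 137-136+14 = 15 bp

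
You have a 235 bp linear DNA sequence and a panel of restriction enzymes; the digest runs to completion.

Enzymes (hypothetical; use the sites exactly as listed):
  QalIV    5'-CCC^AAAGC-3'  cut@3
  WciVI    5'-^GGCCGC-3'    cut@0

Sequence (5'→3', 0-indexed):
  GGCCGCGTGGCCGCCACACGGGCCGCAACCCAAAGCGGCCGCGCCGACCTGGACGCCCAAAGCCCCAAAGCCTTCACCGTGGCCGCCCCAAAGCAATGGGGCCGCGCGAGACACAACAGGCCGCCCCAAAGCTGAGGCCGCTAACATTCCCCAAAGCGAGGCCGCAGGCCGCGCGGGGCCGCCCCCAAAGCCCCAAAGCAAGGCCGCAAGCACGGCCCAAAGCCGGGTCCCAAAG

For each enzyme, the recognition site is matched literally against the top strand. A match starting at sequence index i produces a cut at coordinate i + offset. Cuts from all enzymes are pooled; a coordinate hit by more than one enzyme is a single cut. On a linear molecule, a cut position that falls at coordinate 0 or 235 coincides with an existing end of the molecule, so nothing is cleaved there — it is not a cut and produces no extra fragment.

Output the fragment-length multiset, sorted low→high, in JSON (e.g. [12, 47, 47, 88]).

Site scan:
  QalIV (CCCAAAGC, off=3): starts [28, 55, 63, 86, 124, 149, 183, 191, 215] → cuts [31, 58, 66, 89, 127, 152, 186, 194, 218]
  WciVI (GGCCGC, off=0): starts [0, 8, 20, 36, 80, 99, 118, 135, 159, 166, 176, 201] → cuts [8, 20, 36, 80, 99, 118, 135, 159, 166, 176, 201] (position 0 is a terminus of the linear molecule — no cut)

All cut coordinates (distinct, sorted): [8, 20, 31, 36, 58, 66, 80, 89, 99, 118, 127, 135, 152, 159, 166, 176, 186, 194, 201, 218]

Fragments:
  [0,8): 8 bp
  [8,20): 12 bp
  [20,31): 11 bp
  [31,36): 5 bp
  [36,58): 22 bp
  [58,66): 8 bp
  [66,80): 14 bp
  [80,89): 9 bp
  [89,99): 10 bp
  [99,118): 19 bp
  [118,127): 9 bp
  [127,135): 8 bp
  [135,152): 17 bp
  [152,159): 7 bp
  [159,166): 7 bp
  [166,176): 10 bp
  [176,186): 10 bp
  [186,194): 8 bp
  [194,201): 7 bp
  [201,218): 17 bp
  [218,235): 17 bp

[5,7,7,7,8,8,8,8,9,9,10,10,10,11,12,14,17,17,17,19,22]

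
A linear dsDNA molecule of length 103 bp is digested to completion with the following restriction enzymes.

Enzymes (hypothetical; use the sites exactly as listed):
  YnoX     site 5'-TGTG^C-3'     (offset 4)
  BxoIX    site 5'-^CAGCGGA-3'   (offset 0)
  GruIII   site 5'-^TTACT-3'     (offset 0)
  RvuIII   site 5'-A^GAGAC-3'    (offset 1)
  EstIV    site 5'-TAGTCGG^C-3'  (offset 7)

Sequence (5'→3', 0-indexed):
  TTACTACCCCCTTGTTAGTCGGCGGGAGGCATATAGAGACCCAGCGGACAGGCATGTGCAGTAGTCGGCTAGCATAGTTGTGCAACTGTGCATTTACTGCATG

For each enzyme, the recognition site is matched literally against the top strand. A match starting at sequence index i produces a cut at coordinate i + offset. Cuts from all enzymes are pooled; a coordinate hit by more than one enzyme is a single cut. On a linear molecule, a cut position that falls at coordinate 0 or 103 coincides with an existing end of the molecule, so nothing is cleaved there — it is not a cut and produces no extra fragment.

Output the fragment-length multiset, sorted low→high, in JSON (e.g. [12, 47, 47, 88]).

[3,6,8,10,10,13,14,17,22]

Per-enzyme occurrences:
  YnoX TGTGC/4: at [54, 78, 86] ⇒ [58, 82, 90]
  BxoIX CAGCGGA/0: at [41] ⇒ [41]
  GruIII TTACT/0: at [0, 93] ⇒ [93] (position 0 is a terminus of the linear molecule — no cut)
  RvuIII AGAGAC/1: at [34] ⇒ [35]
  EstIV TAGTCGGC/7: at [15, 61] ⇒ [22, 68]

All cut coordinates (distinct, sorted): [22, 35, 41, 58, 68, 82, 90, 93]

Fragment lengths:
  [0,22): 22 bp
  [22,35): 13 bp
  [35,41): 6 bp
  [41,58): 17 bp
  [58,68): 10 bp
  [68,82): 14 bp
  [82,90): 8 bp
  [90,93): 3 bp
  [93,103): 10 bp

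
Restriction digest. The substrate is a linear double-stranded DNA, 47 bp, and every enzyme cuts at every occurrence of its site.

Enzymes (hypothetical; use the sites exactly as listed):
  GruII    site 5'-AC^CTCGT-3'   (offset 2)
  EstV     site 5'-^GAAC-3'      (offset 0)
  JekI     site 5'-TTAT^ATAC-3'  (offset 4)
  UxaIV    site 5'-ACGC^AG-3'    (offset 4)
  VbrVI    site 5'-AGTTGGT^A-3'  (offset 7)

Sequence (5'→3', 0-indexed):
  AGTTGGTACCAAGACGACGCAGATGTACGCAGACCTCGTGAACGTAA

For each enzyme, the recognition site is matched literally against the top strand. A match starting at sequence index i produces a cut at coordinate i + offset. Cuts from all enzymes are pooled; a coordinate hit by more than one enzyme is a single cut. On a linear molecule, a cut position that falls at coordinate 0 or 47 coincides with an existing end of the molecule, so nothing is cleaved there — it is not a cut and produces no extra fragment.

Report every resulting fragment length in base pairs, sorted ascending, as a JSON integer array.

Site scan:
  GruII (ACCTCGT, off=2): starts [32] → cuts [34]
  EstV (GAAC, off=0): starts [39] → cuts [39]
  JekI (TTATATAC, off=4): no sites
  UxaIV (ACGCAG, off=4): starts [16, 26] → cuts [20, 30]
  VbrVI (AGTTGGTA, off=7): starts [0] → cuts [7]

All cut coordinates (distinct, sorted): [7, 20, 30, 34, 39]

Fragments:
  [0,7): 7 bp
  [7,20): 13 bp
  [20,30): 10 bp
  [30,34): 4 bp
  [34,39): 5 bp
  [39,47): 8 bp

[4,5,7,8,10,13]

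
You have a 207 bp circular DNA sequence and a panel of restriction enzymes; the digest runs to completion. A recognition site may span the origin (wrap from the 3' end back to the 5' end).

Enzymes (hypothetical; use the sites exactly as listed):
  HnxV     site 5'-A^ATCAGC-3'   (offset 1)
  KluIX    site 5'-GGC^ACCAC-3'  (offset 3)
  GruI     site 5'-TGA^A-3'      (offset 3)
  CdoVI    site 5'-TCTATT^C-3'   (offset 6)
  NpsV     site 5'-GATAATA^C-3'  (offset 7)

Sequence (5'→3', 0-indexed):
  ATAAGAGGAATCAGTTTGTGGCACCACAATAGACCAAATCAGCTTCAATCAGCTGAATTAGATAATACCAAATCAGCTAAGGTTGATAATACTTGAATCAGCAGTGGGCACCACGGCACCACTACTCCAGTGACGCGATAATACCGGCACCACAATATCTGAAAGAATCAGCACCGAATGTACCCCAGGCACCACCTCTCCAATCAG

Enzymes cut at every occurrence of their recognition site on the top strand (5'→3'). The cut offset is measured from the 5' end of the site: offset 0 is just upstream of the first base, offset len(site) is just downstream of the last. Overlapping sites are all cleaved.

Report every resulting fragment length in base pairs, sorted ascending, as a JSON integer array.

Site scan:
  HnxV AATCAGC/1: at [36, 46, 70, 95, 165] ⇒ [37, 47, 71, 96, 166]
  KluIX GGCACCAC/3: at [19, 106, 114, 145, 187] ⇒ [22, 109, 117, 148, 190]
  GruI TGAA/3: at [53, 93, 159] ⇒ [56, 96, 162]
  CdoVI (TCTATTC, off=6): no sites
  NpsV GATAATAC/7: at [60, 84, 136] ⇒ [67, 91, 143]

All cut coordinates (distinct, sorted): [22, 37, 47, 56, 67, 71, 91, 96, 109, 117, 143, 148, 162, 166, 190]

Fragment lengths:
  22→37: 15 bp
  37→47: 10 bp
  47→56: 9 bp
  56→67: 11 bp
  67→71: 4 bp
  71→91: 20 bp
  91→96: 5 bp
  96→109: 13 bp
  109→117: 8 bp
  117→143: 26 bp
  143→148: 5 bp
  148→162: 14 bp
  162→166: 4 bp
  166→190: 24 bp
  190→22 (wrap): 207-190+22 = 39 bp

[4,4,5,5,8,9,10,11,13,14,15,20,24,26,39]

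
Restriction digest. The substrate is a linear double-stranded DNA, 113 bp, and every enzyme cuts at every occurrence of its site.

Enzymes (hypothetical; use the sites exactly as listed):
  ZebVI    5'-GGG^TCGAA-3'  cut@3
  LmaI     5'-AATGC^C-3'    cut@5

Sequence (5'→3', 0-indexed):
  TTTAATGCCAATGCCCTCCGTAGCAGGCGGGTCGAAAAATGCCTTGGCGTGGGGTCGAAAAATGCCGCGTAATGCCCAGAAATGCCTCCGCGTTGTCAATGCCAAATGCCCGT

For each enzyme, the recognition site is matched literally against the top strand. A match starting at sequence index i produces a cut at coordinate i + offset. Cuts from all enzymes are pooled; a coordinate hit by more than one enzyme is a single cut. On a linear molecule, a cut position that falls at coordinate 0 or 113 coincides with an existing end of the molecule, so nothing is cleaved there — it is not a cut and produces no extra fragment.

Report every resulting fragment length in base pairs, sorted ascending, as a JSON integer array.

[4,6,7,8,10,10,11,11,12,17,17]

Per-enzyme occurrences:
  ZebVI (GGGTCGAA, off=3): starts [28, 51] → cuts [31, 54]
  LmaI (AATGCC, off=5): starts [3, 9, 37, 60, 70, 80, 97, 104] → cuts [8, 14, 42, 65, 75, 85, 102, 109]

All cut coordinates (distinct, sorted): [8, 14, 31, 42, 54, 65, 75, 85, 102, 109]

Fragments:
  [0,8): 8 bp
  [8,14): 6 bp
  [14,31): 17 bp
  [31,42): 11 bp
  [42,54): 12 bp
  [54,65): 11 bp
  [65,75): 10 bp
  [75,85): 10 bp
  [85,102): 17 bp
  [102,109): 7 bp
  [109,113): 4 bp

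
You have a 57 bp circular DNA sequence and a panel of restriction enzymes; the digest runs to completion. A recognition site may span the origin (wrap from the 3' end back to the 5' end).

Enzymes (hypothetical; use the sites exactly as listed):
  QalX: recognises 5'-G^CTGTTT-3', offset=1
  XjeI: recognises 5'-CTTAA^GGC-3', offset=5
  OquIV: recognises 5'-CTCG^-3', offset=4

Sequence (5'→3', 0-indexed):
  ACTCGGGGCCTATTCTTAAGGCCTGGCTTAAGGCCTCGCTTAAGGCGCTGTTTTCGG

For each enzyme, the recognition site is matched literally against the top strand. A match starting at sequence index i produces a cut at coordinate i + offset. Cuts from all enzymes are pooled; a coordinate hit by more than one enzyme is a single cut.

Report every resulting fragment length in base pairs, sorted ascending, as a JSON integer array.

[4,5,7,12,14,15]

Scan for sites:
  QalX (GCTGTTT, off=1): starts [46] → cuts [47]
  XjeI (CTTAAGGC, off=5): starts [14, 26, 38] → cuts [19, 31, 43]
  OquIV (CTCG, off=4): starts [1, 34] → cuts [5, 38]

Pooled cuts: [5, 19, 31, 38, 43, 47]

Fragment lengths:
  5→19: 14 bp
  19→31: 12 bp
  31→38: 7 bp
  38→43: 5 bp
  43→47: 4 bp
  47→5 (wrap): 57-47+5 = 15 bp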